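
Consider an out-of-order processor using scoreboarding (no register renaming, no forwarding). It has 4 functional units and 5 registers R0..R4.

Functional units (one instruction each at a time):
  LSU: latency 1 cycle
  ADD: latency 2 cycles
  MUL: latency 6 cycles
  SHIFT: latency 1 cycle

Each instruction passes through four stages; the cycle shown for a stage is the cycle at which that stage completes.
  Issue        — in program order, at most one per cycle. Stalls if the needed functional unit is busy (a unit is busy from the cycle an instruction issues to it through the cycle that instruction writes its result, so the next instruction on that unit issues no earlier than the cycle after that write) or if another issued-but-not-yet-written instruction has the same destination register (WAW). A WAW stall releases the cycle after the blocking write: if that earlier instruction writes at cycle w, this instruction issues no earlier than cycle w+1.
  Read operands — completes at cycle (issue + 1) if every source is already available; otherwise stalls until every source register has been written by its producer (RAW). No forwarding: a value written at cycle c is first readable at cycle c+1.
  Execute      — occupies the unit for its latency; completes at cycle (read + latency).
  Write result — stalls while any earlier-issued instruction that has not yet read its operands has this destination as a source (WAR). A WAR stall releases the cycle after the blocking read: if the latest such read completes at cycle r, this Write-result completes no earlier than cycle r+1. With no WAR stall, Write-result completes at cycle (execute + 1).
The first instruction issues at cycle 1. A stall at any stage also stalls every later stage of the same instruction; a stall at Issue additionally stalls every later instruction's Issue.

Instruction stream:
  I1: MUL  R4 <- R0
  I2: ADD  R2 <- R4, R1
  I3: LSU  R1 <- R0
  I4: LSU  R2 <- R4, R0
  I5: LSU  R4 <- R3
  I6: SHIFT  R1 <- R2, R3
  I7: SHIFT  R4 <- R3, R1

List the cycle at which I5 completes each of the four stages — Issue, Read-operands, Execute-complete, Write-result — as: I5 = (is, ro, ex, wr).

cycle 1: issue I1 (MUL)
cycle 2: I1 read-ops · issue I2 (ADD)
cycle 3: issue I3 (LSU)
cycle 4: I3 read-ops
cycle 5: I3 finished on LSU
cycle 8: I1 finished on MUL
cycle 9: I1→R4
cycle 10: I2 read-ops
cycle 11: I3→R1
cycle 12: I2 finished on ADD
cycle 13: I2→R2
cycle 14: issue I4 (LSU)
cycle 15: I4 read-ops
cycle 16: I4 finished on LSU
cycle 17: I4→R2
cycle 18: issue I5 (LSU)
cycle 19: I5 read-ops · issue I6 (SHIFT)
cycle 20: I5 finished on LSU · I6 read-ops
cycle 21: I5→R4 · I6 finished on SHIFT
cycle 22: I6→R1
cycle 23: issue I7 (SHIFT)
cycle 24: I7 read-ops
cycle 25: I7 finished on SHIFT
cycle 26: I7→R4

I5 = (18, 19, 20, 21)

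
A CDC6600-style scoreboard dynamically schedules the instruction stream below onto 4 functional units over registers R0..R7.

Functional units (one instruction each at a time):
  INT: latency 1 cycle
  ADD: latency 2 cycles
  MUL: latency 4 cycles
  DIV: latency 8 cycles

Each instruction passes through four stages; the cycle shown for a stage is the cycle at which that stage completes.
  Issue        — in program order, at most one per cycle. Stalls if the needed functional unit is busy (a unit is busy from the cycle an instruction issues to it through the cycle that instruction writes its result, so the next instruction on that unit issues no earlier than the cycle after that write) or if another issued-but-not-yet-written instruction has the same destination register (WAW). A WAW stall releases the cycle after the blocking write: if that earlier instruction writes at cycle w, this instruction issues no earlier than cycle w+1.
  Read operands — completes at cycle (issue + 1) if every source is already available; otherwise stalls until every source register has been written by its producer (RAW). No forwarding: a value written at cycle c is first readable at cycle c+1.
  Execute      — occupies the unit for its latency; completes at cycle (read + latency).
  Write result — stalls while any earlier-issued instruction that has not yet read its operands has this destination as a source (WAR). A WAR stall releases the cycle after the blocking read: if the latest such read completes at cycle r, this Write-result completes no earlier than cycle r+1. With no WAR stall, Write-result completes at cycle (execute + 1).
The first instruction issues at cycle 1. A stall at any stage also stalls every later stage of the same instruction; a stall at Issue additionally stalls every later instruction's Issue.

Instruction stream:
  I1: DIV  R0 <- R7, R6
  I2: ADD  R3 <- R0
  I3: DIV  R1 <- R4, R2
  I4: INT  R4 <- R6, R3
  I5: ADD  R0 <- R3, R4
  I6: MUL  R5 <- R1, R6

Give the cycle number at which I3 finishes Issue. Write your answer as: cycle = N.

I1  is:1  ro:2  ex:10  wr:11
I2  is:2  ro:12  ex:14  wr:15  — RAW R0: wait I1 write@11
I3  is:12  ro:13  ex:21  wr:22  — struct: DIV busy until I1 writes@11
I4  is:13  ro:16  ex:17  wr:18  — RAW R3: wait I2 write@15
I5  is:16  ro:19  ex:21  wr:22  — struct: ADD busy until I2 writes@15, RAW R4: wait I4 write@18
I6  is:17  ro:23  ex:27  wr:28  — RAW R1: wait I3 write@22

cycle = 12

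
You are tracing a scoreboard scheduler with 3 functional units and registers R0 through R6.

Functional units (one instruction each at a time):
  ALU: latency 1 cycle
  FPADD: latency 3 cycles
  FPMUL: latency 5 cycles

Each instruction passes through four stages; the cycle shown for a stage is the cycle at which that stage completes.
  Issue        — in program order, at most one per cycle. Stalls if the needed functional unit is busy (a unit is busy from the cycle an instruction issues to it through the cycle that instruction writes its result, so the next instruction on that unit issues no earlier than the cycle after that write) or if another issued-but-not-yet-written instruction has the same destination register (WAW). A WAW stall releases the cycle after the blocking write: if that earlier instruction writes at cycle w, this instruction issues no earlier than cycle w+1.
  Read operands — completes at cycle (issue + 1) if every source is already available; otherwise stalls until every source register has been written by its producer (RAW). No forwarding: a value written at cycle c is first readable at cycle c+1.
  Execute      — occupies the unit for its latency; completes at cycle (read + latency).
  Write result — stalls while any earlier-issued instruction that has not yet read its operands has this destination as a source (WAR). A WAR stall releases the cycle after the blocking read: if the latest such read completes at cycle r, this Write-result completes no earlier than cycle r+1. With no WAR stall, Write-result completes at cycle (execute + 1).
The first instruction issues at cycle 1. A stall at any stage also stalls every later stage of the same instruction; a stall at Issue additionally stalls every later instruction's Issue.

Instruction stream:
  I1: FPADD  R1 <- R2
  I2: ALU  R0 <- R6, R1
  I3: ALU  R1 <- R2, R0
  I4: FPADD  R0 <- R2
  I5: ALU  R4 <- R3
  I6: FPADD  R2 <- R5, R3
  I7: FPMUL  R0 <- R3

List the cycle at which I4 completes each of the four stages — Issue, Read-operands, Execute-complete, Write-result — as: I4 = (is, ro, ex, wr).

I4 = (11, 12, 15, 16)

c1: I1→FPADD
c2: I1 RO, I2→ALU
c5: I1 EX
c6: I1 WR R1
c7: I2 RO
c8: I2 EX
c9: I2 WR R0
c10: I3→ALU
c11: I3 RO, I4→FPADD
c12: I3 EX, I4 RO
c13: I3 WR R1
c14: I5→ALU
c15: I4 EX, I5 RO
c16: I4 WR R0, I5 EX
c17: I5 WR R4, I6→FPADD
c18: I6 RO, I7→FPMUL
c19: I7 RO
c21: I6 EX
c22: I6 WR R2
c24: I7 EX
c25: I7 WR R0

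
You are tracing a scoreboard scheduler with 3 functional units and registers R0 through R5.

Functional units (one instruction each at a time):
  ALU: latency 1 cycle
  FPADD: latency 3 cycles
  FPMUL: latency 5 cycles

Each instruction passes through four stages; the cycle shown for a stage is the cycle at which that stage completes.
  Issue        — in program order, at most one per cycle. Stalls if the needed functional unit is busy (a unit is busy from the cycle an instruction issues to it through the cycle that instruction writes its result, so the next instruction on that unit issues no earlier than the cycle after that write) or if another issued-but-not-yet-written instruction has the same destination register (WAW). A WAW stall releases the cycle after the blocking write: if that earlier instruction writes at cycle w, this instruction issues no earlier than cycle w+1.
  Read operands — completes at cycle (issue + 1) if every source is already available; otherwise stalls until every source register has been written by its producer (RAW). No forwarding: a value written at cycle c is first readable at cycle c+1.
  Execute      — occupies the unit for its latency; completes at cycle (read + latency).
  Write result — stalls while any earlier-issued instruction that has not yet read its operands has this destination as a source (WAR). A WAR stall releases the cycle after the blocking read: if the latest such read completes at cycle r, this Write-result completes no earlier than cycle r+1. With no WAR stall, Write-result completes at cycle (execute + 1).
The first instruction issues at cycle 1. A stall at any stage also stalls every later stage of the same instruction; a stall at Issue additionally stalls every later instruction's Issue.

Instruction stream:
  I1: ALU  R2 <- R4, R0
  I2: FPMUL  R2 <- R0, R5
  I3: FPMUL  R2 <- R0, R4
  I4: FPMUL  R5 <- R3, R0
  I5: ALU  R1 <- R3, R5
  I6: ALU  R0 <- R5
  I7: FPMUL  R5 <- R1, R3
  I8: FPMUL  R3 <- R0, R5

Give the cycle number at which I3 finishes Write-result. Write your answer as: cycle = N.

cycle 1: I1 issues→ALU
cycle 2: I1 reads
cycle 3: I1 exec-done
cycle 4: I1 writes R2
cycle 5: I2 issues→FPMUL
cycle 6: I2 reads
cycle 11: I2 exec-done
cycle 12: I2 writes R2
cycle 13: I3 issues→FPMUL
cycle 14: I3 reads
cycle 19: I3 exec-done
cycle 20: I3 writes R2
cycle 21: I4 issues→FPMUL
cycle 22: I4 reads · I5 issues→ALU
cycle 27: I4 exec-done
cycle 28: I4 writes R5
cycle 29: I5 reads
cycle 30: I5 exec-done
cycle 31: I5 writes R1
cycle 32: I6 issues→ALU
cycle 33: I6 reads · I7 issues→FPMUL
cycle 34: I6 exec-done · I7 reads
cycle 35: I6 writes R0
cycle 39: I7 exec-done
cycle 40: I7 writes R5
cycle 41: I8 issues→FPMUL
cycle 42: I8 reads
cycle 47: I8 exec-done
cycle 48: I8 writes R3

cycle = 20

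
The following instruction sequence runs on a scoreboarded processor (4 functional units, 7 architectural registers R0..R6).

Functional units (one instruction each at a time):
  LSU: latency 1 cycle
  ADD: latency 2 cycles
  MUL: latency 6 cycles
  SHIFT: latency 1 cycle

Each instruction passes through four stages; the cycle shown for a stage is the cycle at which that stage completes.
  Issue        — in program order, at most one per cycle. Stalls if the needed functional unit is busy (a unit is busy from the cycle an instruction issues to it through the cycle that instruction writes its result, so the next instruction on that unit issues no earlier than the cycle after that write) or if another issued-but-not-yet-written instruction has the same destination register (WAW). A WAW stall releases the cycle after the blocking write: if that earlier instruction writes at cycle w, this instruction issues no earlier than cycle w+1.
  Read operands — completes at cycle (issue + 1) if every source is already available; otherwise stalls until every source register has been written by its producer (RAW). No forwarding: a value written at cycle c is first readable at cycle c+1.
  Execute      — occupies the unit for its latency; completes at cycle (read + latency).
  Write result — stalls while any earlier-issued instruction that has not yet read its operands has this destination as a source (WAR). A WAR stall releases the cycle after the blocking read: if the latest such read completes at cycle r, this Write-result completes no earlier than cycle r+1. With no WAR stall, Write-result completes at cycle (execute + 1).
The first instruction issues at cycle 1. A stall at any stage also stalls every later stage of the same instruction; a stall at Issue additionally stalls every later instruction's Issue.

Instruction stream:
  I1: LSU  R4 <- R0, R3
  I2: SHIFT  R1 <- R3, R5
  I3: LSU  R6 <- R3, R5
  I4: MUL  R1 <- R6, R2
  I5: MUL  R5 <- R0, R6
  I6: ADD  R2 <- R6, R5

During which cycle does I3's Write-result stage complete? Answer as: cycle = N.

1) issue 1, read 2, done 3, write 4
2) issue 2, read 3, done 4, write 5
3) issue 5, read 6, done 7, write 8  <struct: LSU busy until I1 writes@4>
4) issue 6, read 9, done 15, write 16  <RAW R6: wait I3 write@8>
5) issue 17, read 18, done 24, write 25  <struct: MUL busy until I4 writes@16>
6) issue 18, read 26, done 28, write 29  <RAW R5: wait I5 write@25>

cycle = 8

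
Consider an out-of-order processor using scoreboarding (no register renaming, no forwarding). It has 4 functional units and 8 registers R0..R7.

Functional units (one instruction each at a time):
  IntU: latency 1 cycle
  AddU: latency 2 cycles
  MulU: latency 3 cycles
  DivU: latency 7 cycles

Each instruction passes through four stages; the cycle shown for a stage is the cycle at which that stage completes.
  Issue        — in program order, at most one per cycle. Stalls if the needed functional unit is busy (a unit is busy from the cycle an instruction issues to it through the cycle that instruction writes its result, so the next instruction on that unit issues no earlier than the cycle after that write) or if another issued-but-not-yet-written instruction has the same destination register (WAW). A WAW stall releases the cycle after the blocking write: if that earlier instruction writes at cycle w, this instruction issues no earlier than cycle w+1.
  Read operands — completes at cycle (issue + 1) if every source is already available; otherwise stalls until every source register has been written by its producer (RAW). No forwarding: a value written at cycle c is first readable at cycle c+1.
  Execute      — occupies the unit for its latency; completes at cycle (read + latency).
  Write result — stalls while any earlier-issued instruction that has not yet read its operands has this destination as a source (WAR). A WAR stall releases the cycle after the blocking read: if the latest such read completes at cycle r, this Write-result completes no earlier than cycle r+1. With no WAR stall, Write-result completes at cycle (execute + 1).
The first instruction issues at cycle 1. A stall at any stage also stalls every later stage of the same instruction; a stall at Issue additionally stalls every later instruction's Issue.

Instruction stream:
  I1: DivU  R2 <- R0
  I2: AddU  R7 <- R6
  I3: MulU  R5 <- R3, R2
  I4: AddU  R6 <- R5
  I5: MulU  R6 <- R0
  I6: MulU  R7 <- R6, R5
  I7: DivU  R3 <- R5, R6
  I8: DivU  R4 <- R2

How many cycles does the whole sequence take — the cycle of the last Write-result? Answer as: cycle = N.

cycle = 46

I1: IS=1 RO=2 EX=9 WR=10
I2: IS=2 RO=3 EX=5 WR=6
I3: IS=3 RO=11 EX=14 WR=15  [RAW R2: wait I1 write@10]
I4: IS=7 RO=16 EX=18 WR=19  [struct: AddU busy until I2 writes@6; RAW R5: wait I3 write@15]
I5: IS=20 RO=21 EX=24 WR=25  [WAW R6: wait I4 write@19]
I6: IS=26 RO=27 EX=30 WR=31  [struct: MulU busy until I5 writes@25]
I7: IS=27 RO=28 EX=35 WR=36
I8: IS=37 RO=38 EX=45 WR=46  [struct: DivU busy until I7 writes@36]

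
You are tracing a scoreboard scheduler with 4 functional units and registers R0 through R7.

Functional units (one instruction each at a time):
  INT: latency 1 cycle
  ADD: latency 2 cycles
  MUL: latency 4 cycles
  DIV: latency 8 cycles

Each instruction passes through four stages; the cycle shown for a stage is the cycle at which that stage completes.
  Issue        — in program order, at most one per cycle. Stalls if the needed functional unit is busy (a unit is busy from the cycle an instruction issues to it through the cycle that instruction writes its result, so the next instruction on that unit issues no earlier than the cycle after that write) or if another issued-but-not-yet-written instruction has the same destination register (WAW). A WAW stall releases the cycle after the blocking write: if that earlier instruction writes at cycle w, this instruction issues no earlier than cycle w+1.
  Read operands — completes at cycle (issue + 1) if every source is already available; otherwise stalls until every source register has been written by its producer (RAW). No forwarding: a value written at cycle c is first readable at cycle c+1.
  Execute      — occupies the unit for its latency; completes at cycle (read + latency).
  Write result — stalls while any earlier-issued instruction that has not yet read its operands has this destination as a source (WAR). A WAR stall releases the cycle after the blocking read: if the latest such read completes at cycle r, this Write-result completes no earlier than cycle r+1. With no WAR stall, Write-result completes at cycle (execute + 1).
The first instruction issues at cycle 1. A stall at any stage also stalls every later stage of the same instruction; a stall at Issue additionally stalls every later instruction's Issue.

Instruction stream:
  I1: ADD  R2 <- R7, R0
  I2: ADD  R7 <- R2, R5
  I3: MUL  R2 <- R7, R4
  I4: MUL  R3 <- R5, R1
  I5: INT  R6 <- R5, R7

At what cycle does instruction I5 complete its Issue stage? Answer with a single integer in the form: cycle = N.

c1: I1 issues→ADD
c2: I1 reads
c4: I1 exec-done
c5: I1 writes R2
c6: I2 issues→ADD
c7: I2 reads; I3 issues→MUL
c9: I2 exec-done
c10: I2 writes R7
c11: I3 reads
c15: I3 exec-done
c16: I3 writes R2
c17: I4 issues→MUL
c18: I4 reads; I5 issues→INT
c19: I5 reads
c20: I5 exec-done
c21: I5 writes R6
c22: I4 exec-done
c23: I4 writes R3

cycle = 18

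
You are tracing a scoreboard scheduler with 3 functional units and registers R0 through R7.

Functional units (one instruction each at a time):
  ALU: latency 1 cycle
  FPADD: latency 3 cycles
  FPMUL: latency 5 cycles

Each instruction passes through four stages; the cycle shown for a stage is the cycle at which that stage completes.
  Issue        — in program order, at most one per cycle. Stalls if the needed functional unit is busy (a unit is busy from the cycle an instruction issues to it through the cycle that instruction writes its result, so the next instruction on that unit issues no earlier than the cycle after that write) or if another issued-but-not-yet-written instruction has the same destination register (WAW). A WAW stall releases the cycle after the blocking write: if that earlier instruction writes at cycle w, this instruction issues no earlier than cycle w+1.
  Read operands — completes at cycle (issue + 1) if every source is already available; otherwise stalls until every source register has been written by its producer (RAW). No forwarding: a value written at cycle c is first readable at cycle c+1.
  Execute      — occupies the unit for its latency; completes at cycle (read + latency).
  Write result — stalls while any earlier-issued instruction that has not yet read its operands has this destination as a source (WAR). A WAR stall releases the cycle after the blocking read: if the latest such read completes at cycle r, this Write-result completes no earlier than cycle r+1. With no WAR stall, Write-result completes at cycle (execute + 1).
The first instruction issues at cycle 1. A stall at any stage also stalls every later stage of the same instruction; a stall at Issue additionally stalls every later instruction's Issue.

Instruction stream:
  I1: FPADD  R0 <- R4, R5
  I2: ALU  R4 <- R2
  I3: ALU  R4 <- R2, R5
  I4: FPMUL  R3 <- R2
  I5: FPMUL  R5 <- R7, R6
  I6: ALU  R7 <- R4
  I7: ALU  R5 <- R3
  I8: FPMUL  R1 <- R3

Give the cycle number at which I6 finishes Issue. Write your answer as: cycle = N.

I1 -> (1, 2, 5, 6)
I2 -> (2, 3, 4, 5)
I3 -> (6, 7, 8, 9)  // struct: ALU busy until I2 writes@5
I4 -> (7, 8, 13, 14)
I5 -> (15, 16, 21, 22)  // struct: FPMUL busy until I4 writes@14
I6 -> (16, 17, 18, 19)
I7 -> (23, 24, 25, 26)  // WAW R5: wait I5 write@22
I8 -> (24, 25, 30, 31)

cycle = 16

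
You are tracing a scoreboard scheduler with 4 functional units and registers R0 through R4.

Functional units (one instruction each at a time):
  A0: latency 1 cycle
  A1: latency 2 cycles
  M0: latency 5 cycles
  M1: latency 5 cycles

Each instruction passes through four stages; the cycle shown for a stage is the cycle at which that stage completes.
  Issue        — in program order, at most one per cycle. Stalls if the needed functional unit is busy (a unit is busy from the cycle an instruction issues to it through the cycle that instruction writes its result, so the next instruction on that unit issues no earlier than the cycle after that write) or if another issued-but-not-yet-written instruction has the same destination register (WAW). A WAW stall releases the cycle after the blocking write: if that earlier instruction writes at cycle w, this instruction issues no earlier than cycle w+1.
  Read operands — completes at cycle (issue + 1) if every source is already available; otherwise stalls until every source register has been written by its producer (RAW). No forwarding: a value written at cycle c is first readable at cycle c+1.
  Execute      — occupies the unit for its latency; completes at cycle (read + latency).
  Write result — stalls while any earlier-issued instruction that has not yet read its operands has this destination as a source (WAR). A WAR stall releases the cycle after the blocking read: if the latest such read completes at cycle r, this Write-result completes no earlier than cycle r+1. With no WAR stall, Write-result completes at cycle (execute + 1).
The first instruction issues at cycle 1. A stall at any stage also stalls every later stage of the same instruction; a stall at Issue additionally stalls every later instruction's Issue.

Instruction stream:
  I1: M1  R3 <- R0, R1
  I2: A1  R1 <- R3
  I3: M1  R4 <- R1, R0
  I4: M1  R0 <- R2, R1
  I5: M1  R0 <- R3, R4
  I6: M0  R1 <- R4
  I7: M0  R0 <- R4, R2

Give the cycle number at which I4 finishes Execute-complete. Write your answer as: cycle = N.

I1 -> (1, 2, 7, 8)
I2 -> (2, 9, 11, 12)  // RAW R3: wait I1 write@8
I3 -> (9, 13, 18, 19)  // struct: M1 busy until I1 writes@8, RAW R1: wait I2 write@12
I4 -> (20, 21, 26, 27)  // struct: M1 busy until I3 writes@19
I5 -> (28, 29, 34, 35)  // struct: M1 busy until I4 writes@27
I6 -> (29, 30, 35, 36)
I7 -> (37, 38, 43, 44)  // struct: M0 busy until I6 writes@36

cycle = 26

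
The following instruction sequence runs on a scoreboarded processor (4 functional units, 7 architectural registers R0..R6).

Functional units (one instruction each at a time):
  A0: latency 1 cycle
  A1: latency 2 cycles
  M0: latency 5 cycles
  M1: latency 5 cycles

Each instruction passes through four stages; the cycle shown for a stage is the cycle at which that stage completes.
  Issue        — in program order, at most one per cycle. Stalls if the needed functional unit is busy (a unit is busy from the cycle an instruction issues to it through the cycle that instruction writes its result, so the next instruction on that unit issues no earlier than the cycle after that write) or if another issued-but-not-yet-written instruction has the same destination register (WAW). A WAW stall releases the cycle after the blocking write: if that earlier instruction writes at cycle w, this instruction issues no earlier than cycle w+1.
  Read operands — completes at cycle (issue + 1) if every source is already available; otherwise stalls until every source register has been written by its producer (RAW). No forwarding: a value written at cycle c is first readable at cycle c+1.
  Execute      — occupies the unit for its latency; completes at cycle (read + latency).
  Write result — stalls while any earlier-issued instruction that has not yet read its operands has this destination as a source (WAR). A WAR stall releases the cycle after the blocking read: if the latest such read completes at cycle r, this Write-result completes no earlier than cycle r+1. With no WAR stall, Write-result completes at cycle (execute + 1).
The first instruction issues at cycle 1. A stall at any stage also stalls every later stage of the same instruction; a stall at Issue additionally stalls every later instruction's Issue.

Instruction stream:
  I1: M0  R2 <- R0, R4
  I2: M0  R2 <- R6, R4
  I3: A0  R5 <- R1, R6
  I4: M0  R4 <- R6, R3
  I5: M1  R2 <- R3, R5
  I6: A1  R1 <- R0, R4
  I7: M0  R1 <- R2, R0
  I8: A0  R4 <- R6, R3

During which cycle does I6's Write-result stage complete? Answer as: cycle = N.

1) issue 1, read 2, done 7, write 8
2) issue 9, read 10, done 15, write 16  <struct: M0 busy until I1 writes@8>
3) issue 10, read 11, done 12, write 13
4) issue 17, read 18, done 23, write 24  <struct: M0 busy until I2 writes@16>
5) issue 18, read 19, done 24, write 25
6) issue 19, read 25, done 27, write 28  <RAW R4: wait I4 write@24>
7) issue 29, read 30, done 35, write 36  <WAW R1: wait I6 write@28>
8) issue 30, read 31, done 32, write 33

cycle = 28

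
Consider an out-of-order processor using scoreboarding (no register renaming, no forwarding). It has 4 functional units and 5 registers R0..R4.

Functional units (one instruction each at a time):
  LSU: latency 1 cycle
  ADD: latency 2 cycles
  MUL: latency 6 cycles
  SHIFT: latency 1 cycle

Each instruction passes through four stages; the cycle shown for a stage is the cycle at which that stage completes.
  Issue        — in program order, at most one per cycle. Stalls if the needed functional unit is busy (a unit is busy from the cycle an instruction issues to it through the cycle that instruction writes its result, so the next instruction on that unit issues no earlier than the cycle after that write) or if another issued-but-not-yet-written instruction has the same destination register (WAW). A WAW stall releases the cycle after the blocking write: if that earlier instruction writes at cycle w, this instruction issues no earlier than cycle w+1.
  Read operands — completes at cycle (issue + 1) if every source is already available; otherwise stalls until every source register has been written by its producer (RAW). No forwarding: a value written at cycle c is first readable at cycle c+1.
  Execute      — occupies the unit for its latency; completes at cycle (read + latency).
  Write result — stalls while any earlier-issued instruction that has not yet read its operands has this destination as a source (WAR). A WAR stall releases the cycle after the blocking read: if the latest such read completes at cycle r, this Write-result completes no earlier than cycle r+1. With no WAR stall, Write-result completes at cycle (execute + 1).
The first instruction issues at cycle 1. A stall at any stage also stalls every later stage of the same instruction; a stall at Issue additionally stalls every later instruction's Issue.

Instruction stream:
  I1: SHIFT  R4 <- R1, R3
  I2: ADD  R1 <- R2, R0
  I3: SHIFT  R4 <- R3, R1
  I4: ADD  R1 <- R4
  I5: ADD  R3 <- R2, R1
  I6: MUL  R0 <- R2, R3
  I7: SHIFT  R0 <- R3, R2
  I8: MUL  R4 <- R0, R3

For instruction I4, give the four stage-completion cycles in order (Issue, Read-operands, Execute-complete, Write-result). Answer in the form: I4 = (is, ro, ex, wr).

I4 = (7, 10, 12, 13)

[1] issue I1 (SHIFT)
[2] I1 read-ops; issue I2 (ADD)
[3] I1 finished on SHIFT; I2 read-ops
[4] I1→R4
[5] I2 finished on ADD; issue I3 (SHIFT)
[6] I2→R1
[7] I3 read-ops; issue I4 (ADD)
[8] I3 finished on SHIFT
[9] I3→R4
[10] I4 read-ops
[12] I4 finished on ADD
[13] I4→R1
[14] issue I5 (ADD)
[15] I5 read-ops; issue I6 (MUL)
[17] I5 finished on ADD
[18] I5→R3
[19] I6 read-ops
[25] I6 finished on MUL
[26] I6→R0
[27] issue I7 (SHIFT)
[28] I7 read-ops; issue I8 (MUL)
[29] I7 finished on SHIFT
[30] I7→R0
[31] I8 read-ops
[37] I8 finished on MUL
[38] I8→R4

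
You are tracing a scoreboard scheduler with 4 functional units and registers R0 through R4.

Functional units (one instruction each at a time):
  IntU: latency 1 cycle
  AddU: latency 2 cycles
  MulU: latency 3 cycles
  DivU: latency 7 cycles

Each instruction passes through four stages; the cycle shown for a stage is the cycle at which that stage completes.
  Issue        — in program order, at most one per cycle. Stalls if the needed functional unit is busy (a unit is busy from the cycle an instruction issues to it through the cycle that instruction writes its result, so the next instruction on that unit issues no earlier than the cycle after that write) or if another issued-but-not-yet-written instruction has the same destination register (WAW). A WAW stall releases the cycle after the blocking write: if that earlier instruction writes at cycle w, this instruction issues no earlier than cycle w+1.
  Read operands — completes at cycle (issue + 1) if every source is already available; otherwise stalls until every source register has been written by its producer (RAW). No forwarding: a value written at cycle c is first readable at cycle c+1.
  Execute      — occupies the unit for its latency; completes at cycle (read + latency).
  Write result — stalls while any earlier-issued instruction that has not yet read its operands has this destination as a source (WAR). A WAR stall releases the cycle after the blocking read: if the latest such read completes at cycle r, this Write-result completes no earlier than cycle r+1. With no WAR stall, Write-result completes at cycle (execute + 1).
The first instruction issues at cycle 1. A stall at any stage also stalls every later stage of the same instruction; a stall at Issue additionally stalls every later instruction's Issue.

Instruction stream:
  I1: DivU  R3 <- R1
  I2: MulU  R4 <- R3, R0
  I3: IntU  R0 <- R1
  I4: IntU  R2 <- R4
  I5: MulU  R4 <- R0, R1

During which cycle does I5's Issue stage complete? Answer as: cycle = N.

cycle = 16

1) issue 1, read 2, done 9, write 10
2) issue 2, read 11, done 14, write 15  <RAW R3: wait I1 write@10>
3) issue 3, read 4, done 5, write 12  <WAR R0: wait I2 read@11>
4) issue 13, read 16, done 17, write 18  <struct: IntU busy until I3 writes@12 / RAW R4: wait I2 write@15>
5) issue 16, read 17, done 20, write 21  <struct: MulU busy until I2 writes@15>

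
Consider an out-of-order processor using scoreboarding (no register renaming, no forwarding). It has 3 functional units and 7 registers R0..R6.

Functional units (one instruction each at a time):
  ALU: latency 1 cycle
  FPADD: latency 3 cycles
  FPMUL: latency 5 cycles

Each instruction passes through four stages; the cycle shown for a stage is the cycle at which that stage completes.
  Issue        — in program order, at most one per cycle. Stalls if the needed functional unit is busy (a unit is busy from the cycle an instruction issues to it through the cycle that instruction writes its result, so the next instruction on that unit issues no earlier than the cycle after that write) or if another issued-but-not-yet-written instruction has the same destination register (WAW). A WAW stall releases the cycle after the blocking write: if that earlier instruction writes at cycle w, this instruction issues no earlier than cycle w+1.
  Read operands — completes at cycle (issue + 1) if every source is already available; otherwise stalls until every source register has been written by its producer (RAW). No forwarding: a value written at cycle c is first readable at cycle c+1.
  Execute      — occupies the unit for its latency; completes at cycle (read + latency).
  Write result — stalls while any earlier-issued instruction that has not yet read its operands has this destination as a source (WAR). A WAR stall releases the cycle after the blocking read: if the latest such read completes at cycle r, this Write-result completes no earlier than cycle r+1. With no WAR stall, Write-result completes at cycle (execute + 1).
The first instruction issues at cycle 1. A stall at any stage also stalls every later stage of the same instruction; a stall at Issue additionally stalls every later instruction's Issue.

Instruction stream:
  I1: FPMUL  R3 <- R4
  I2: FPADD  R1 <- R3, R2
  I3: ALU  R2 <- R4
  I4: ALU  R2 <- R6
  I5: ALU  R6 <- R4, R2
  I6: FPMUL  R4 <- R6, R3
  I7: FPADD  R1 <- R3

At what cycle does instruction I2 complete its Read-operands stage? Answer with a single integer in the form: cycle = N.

cycle = 9

[1] I1 dispatched to FPMUL
[2] I1 operands ready, I2 dispatched to FPADD
[3] I3 dispatched to ALU
[4] I3 operands ready
[5] I3 complete
[7] I1 complete
[8] R3←I1
[9] I2 operands ready
[10] R2←I3
[11] I4 dispatched to ALU
[12] I2 complete, I4 operands ready
[13] R1←I2, I4 complete
[14] R2←I4
[15] I5 dispatched to ALU
[16] I5 operands ready, I6 dispatched to FPMUL
[17] I5 complete, I7 dispatched to FPADD
[18] R6←I5, I7 operands ready
[19] I6 operands ready
[21] I7 complete
[22] R1←I7
[24] I6 complete
[25] R4←I6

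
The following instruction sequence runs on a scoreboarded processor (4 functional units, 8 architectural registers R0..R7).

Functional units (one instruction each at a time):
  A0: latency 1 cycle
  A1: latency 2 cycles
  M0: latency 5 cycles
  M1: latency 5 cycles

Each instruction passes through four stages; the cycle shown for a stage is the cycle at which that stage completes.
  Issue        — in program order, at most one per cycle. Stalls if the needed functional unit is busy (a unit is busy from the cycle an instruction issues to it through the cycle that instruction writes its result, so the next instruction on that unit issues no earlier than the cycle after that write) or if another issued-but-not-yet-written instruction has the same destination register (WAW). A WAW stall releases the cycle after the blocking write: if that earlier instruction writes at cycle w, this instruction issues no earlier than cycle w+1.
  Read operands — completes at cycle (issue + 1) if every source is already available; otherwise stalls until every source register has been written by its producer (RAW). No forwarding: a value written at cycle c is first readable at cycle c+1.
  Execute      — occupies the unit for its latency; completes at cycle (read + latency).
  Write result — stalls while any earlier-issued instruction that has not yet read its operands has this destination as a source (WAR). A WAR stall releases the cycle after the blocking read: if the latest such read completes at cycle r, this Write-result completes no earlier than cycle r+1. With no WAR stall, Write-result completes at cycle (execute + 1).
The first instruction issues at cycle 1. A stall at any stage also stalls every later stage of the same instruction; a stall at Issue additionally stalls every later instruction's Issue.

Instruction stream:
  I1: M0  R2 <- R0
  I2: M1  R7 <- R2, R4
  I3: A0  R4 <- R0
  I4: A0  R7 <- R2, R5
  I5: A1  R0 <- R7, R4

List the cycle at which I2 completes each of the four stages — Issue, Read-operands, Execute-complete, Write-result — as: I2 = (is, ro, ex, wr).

cycle 1: I1→M0
cycle 2: I1 RO; I2→M1
cycle 3: I3→A0
cycle 4: I3 RO
cycle 5: I3 EX
cycle 7: I1 EX
cycle 8: I1 WR R2
cycle 9: I2 RO
cycle 10: I3 WR R4
cycle 14: I2 EX
cycle 15: I2 WR R7
cycle 16: I4→A0
cycle 17: I4 RO; I5→A1
cycle 18: I4 EX
cycle 19: I4 WR R7
cycle 20: I5 RO
cycle 22: I5 EX
cycle 23: I5 WR R0

I2 = (2, 9, 14, 15)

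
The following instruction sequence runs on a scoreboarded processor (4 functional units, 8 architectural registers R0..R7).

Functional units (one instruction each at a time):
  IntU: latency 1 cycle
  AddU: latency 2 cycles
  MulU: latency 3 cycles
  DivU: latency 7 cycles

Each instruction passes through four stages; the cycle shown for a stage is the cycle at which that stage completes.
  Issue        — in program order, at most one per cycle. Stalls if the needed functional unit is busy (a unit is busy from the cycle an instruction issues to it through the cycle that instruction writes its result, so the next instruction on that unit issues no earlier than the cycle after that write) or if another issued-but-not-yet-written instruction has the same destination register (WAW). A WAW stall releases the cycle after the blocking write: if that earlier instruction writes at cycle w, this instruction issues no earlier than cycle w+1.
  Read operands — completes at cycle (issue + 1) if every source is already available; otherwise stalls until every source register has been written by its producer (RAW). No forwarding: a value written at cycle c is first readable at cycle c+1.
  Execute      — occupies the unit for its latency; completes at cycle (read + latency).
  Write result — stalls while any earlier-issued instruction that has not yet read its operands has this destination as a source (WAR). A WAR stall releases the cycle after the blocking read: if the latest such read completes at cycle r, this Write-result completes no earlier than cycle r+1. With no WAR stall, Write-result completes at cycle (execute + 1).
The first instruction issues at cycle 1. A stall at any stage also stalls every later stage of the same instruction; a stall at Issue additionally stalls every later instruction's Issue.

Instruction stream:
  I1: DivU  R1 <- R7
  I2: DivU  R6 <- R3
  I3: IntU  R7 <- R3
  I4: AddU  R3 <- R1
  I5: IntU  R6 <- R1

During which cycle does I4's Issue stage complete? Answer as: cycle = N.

cycle = 13

t=1  I1→DivU
t=2  I1 RO
t=9  I1 EX
t=10  I1 WR R1
t=11  I2→DivU
t=12  I2 RO; I3→IntU
t=13  I3 RO; I4→AddU
t=14  I3 EX; I4 RO
t=15  I3 WR R7
t=16  I4 EX
t=17  I4 WR R3
t=19  I2 EX
t=20  I2 WR R6
t=21  I5→IntU
t=22  I5 RO
t=23  I5 EX
t=24  I5 WR R6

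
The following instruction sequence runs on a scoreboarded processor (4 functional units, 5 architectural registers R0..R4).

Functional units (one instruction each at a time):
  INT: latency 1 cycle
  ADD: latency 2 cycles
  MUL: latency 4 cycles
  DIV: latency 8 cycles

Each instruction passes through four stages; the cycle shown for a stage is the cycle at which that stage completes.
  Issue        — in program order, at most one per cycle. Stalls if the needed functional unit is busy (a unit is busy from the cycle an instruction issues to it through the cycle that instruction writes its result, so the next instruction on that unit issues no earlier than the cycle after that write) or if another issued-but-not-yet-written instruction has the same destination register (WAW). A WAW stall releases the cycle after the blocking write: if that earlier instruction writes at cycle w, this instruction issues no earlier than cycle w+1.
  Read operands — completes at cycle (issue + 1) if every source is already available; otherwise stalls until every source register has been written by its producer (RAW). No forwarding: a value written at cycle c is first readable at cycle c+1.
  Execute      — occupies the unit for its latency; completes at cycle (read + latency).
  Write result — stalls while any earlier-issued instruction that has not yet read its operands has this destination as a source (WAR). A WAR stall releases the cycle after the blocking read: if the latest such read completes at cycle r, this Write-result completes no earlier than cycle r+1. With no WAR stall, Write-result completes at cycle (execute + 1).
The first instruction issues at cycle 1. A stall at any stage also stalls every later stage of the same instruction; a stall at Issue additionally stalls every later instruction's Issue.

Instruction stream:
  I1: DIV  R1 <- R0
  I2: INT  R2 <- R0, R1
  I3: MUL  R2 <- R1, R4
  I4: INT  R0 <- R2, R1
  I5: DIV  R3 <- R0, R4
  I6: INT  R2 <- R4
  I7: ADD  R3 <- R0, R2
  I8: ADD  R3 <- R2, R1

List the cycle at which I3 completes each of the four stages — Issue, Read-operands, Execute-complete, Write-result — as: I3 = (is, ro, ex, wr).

t=1  I1→DIV
t=2  I1 RO; I2→INT
t=10  I1 EX
t=11  I1 WR R1
t=12  I2 RO
t=13  I2 EX
t=14  I2 WR R2
t=15  I3→MUL
t=16  I3 RO; I4→INT
t=17  I5→DIV
t=20  I3 EX
t=21  I3 WR R2
t=22  I4 RO
t=23  I4 EX
t=24  I4 WR R0
t=25  I5 RO; I6→INT
t=26  I6 RO
t=27  I6 EX
t=28  I6 WR R2
t=33  I5 EX
t=34  I5 WR R3
t=35  I7→ADD
t=36  I7 RO
t=38  I7 EX
t=39  I7 WR R3
t=40  I8→ADD
t=41  I8 RO
t=43  I8 EX
t=44  I8 WR R3

I3 = (15, 16, 20, 21)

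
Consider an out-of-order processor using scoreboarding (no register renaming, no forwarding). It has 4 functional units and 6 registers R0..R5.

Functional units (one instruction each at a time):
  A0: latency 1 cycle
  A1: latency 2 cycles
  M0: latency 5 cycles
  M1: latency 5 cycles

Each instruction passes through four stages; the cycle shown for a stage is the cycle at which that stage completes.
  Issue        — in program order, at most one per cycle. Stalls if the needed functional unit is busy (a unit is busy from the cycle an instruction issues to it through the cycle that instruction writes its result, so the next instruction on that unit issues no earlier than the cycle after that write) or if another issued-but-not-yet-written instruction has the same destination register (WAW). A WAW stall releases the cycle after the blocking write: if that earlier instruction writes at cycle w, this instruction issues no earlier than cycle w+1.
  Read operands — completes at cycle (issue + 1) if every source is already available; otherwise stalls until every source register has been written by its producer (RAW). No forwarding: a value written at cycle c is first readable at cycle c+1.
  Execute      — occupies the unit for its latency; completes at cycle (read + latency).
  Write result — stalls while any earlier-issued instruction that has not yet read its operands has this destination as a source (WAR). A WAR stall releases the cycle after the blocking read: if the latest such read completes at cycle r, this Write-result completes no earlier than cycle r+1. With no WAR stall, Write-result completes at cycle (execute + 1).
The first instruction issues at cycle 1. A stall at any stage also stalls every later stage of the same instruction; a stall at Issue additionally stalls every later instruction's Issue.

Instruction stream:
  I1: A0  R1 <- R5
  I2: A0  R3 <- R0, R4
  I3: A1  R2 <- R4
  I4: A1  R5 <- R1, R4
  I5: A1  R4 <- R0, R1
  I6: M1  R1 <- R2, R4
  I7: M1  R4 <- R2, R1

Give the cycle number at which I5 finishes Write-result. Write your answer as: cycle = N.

cycle = 20

cycle 1: issue I1 (A0)
cycle 2: I1 read-ops
cycle 3: I1 finished on A0
cycle 4: I1→R1
cycle 5: issue I2 (A0)
cycle 6: I2 read-ops; issue I3 (A1)
cycle 7: I2 finished on A0; I3 read-ops
cycle 8: I2→R3
cycle 9: I3 finished on A1
cycle 10: I3→R2
cycle 11: issue I4 (A1)
cycle 12: I4 read-ops
cycle 14: I4 finished on A1
cycle 15: I4→R5
cycle 16: issue I5 (A1)
cycle 17: I5 read-ops; issue I6 (M1)
cycle 19: I5 finished on A1
cycle 20: I5→R4
cycle 21: I6 read-ops
cycle 26: I6 finished on M1
cycle 27: I6→R1
cycle 28: issue I7 (M1)
cycle 29: I7 read-ops
cycle 34: I7 finished on M1
cycle 35: I7→R4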